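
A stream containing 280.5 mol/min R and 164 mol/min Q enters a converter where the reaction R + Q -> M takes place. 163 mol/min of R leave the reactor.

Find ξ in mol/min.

For R: n = n₀ − 1ξ → 163 = 280.5 − 1ξ, giving ξ = 117.5 mol/min.
Outlet amounts (n = n₀ + ν ξ):
  R: 280.5 − 1(117.5) = 163
  Q: 164 − 1(117.5) = 46.5
  M: 0 + 1(117.5) = 117.5

ξ = 118 mol/min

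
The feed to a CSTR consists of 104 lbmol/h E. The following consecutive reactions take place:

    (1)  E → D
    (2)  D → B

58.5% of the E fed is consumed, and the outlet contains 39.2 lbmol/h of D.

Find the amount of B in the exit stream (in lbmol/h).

Conversion of E: E consumed = 1ξ₁ = 0.585 × 104 → ξ₁ = 60.84 lbmol/h.
D balance: n_D = 0 + 1ξ₁ − 1ξ₂ = 39.2 → ξ₂ = (1·60.84 − 39.2)/1 = 21.64 lbmol/h.
Outlet amounts (n = n₀ + Σ ν·ξ):
  E: 104 − 1(60.84) = 43.16
  D: 0 + 1(60.84) − 1(21.64) = 39.2
  B: 0 + 1(21.64) = 21.64

21.6 lbmol/h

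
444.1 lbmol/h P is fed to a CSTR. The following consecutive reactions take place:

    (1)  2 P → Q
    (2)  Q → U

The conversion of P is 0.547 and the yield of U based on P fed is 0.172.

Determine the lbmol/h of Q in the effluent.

Conversion of P: P consumed = 2ξ₁ = 0.547 × 444.1 → ξ₁ = 121.5 lbmol/h.
Yield of U: 1ξ₂ / 444.1 = 0.172 → ξ₂ = 76.39 lbmol/h.
Outlet amounts (n = n₀ + Σ ν·ξ):
  P: 444.1 − 2(121.5) = 201.2
  Q: 0 + 1(121.5) − 1(76.39) = 45.08
  U: 0 + 1(76.39) = 76.39

45.1 lbmol/h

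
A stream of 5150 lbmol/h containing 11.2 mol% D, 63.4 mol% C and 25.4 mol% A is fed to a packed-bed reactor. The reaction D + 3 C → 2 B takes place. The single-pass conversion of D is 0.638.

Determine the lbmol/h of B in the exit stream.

736 lbmol/h

D reacted = 0.638 × 576.8 = 368 lbmol/h; ν_D = −1, so ξ = 368/1 = 368 lbmol/h.
Outlet amounts (n = n₀ + ν ξ):
  D: 576.8 − 1(368) = 208.8
  C: 3265 − 3(368) = 2161
  B: 0 + 2(368) = 736
  A: 1308 (inert)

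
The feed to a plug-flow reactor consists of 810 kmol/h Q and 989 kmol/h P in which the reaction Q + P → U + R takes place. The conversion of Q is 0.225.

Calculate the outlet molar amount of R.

182 kmol/h

Q reacted = 0.225 × 810 = 182.2 kmol/h; ν_Q = −1, so ξ = 182.2/1 = 182.2 kmol/h.
Outlet amounts (n = n₀ + ν ξ):
  Q: 810 − 1(182.2) = 627.8
  P: 989 − 1(182.2) = 806.8
  U: 0 + 1(182.2) = 182.2
  R: 0 + 1(182.2) = 182.2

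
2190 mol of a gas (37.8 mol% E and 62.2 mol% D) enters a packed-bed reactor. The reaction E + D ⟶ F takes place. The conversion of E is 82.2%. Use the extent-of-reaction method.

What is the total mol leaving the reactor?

E reacted = 0.822 × 827.8 = 680.5 mol; ν_E = −1, so ξ = 680.5/1 = 680.5 mol.
Outlet amounts (n = n₀ + ν ξ):
  E: 827.8 − 1(680.5) = 147.4
  D: 1362 − 1(680.5) = 681.7
  F: 0 + 1(680.5) = 680.5
Total out = 147.4 + 681.7 + 680.5 = 1510 mol.

1510 mol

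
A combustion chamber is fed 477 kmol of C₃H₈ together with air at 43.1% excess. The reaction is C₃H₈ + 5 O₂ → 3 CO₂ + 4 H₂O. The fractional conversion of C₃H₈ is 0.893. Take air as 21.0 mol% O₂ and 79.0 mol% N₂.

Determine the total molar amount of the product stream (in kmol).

17200 kmol

Stoichiometric O₂ = 5 × 477 = 2385 kmol; O₂ fed = 2385 × 1.431 = 3413 kmol.
N₂ fed = 3413 × 79/21 = 12840 kmol.
Fuel reacted = 0.893 × 477 → ξ = 426 kmol.
Outlet (n = n₀ + ν ξ):
  C₃H₈: 477 − 1(426) = 51.04
  O₂: 3413 − 5(426) = 1283
  N₂: 12840 (inert)
  CO₂: 0 + 3(426) = 1278
  H₂O: 0 + 4(426) = 1704
Total out = 51.04 + 1283 + 12840 + 1278 + 1704 = 17160 kmol.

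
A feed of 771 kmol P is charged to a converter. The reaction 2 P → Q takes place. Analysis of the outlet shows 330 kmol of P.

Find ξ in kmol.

For P: n = n₀ − 2ξ → 330 = 771 − 2ξ, giving ξ = 220.5 kmol.
Outlet amounts (n = n₀ + ν ξ):
  P: 771 − 2(220.5) = 330
  Q: 0 + 1(220.5) = 220.5

ξ = 220 kmol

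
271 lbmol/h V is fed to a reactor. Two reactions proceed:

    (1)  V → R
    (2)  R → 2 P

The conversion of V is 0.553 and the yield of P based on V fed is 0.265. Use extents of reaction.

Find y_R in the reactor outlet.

Conversion of V: V consumed = 1ξ₁ = 0.553 × 271 → ξ₁ = 149.9 lbmol/h.
Yield of P: 2ξ₂ / 271 = 0.265 → ξ₂ = 35.91 lbmol/h.
Outlet amounts (n = n₀ + Σ ν·ξ):
  V: 271 − 1(149.9) = 121.1
  R: 0 + 1(149.9) − 1(35.91) = 114
  P: 0 + 2(35.91) = 71.81
Total out = 306.9 lbmol/h; y_R = 114 / 306.9 = 0.3713.

0.371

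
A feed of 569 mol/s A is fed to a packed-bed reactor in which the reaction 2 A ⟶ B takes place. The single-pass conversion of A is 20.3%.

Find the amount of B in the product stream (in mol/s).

A reacted = 0.203 × 569 = 115.5 mol/s; ν_A = −2, so ξ = 115.5/2 = 57.75 mol/s.
Outlet amounts (n = n₀ + ν ξ):
  A: 569 − 2(57.75) = 453.5
  B: 0 + 1(57.75) = 57.75

57.8 mol/s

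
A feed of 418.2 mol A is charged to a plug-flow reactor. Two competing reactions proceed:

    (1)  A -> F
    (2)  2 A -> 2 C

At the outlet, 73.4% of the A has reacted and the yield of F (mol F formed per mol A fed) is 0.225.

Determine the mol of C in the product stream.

Yield of F: 1ξ₁ / 418.2 = 0.225 → ξ₁ = 94.09 mol.
Conversion of A: 1ξ₁ + 2ξ₂ = 0.734 × 418.2 = 307 → ξ₂ = 106.4 mol.
Outlet amounts (n = n₀ + Σ ν·ξ):
  A: 418.2 − 1(94.09) − 2(106.4) = 111.2
  F: 0 + 1(94.09) = 94.09
  C: 0 + 2(106.4) = 212.9

213 mol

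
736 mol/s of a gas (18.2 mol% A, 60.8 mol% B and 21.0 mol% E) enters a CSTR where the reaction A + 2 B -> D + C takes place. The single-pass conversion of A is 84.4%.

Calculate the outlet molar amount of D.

113 mol/s

A reacted = 0.844 × 134 = 113.1 mol/s; ν_A = −1, so ξ = 113.1/1 = 113.1 mol/s.
Outlet amounts (n = n₀ + ν ξ):
  A: 134 − 1(113.1) = 20.9
  B: 447.5 − 2(113.1) = 221.4
  D: 0 + 1(113.1) = 113.1
  C: 0 + 1(113.1) = 113.1
  E: 154.6 (inert)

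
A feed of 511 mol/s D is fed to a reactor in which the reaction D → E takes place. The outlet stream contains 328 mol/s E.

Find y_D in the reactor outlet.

0.358

For E: n = n₀ + 1ξ → 328 = 0 + 1ξ, giving ξ = 328 mol/s.
Outlet amounts (n = n₀ + ν ξ):
  D: 511 − 1(328) = 183
  E: 0 + 1(328) = 328
Total out = 511 mol/s; y_D = 183 / 511 = 0.3581.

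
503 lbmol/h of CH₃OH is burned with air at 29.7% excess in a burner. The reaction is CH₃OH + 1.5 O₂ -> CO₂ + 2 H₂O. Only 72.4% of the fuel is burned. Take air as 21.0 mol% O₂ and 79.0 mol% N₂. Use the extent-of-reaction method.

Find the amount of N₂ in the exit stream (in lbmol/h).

Stoichiometric O₂ = 1.5 × 503 = 754.5 lbmol/h; O₂ fed = 754.5 × 1.297 = 978.6 lbmol/h.
N₂ fed = 978.6 × 79/21 = 3681 lbmol/h.
Fuel reacted = 0.724 × 503 → ξ = 364.2 lbmol/h.
Outlet (n = n₀ + ν ξ):
  CH₃OH: 503 − 1(364.2) = 138.8
  O₂: 978.6 − 1.5(364.2) = 432.3
  N₂: 3681 (inert)
  CO₂: 0 + 1(364.2) = 364.2
  H₂O: 0 + 2(364.2) = 728.3

3680 lbmol/h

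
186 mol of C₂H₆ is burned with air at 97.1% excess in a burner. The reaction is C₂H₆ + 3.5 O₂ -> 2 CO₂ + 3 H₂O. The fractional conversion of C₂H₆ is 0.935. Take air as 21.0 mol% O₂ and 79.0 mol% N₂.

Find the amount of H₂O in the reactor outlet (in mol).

522 mol

Stoichiometric O₂ = 3.5 × 186 = 651 mol; O₂ fed = 651 × 1.971 = 1283 mol.
N₂ fed = 1283 × 79/21 = 4827 mol.
Fuel reacted = 0.935 × 186 → ξ = 173.9 mol.
Outlet (n = n₀ + ν ξ):
  C₂H₆: 186 − 1(173.9) = 12.09
  O₂: 1283 − 3.5(173.9) = 674.4
  N₂: 4827 (inert)
  CO₂: 0 + 2(173.9) = 347.8
  H₂O: 0 + 3(173.9) = 521.7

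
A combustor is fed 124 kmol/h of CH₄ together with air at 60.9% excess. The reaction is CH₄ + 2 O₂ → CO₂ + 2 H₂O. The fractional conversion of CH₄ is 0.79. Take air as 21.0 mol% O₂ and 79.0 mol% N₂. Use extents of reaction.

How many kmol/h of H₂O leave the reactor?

Stoichiometric O₂ = 2 × 124 = 248 kmol/h; O₂ fed = 248 × 1.609 = 399 kmol/h.
N₂ fed = 399 × 79/21 = 1501 kmol/h.
Fuel reacted = 0.79 × 124 → ξ = 97.96 kmol/h.
Outlet (n = n₀ + ν ξ):
  CH₄: 124 − 1(97.96) = 26.04
  O₂: 399 − 2(97.96) = 203.1
  N₂: 1501 (inert)
  CO₂: 0 + 1(97.96) = 97.96
  H₂O: 0 + 2(97.96) = 195.9

196 kmol/h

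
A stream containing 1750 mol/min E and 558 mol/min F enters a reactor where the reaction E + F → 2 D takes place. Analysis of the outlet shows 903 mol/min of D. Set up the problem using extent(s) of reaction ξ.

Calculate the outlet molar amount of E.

1300 mol/min

For D: n = n₀ + 2ξ → 903 = 0 + 2ξ, giving ξ = 451.5 mol/min.
Outlet amounts (n = n₀ + ν ξ):
  E: 1750 − 1(451.5) = 1298
  F: 558 − 1(451.5) = 106.5
  D: 0 + 2(451.5) = 903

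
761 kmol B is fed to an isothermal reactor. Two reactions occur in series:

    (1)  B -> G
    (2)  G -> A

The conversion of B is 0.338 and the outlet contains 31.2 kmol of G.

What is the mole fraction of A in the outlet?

0.297

Conversion of B: B consumed = 1ξ₁ = 0.338 × 761 → ξ₁ = 257.2 kmol.
G balance: n_G = 0 + 1ξ₁ − 1ξ₂ = 31.2 → ξ₂ = (1·257.2 − 31.2)/1 = 226 kmol.
Outlet amounts (n = n₀ + Σ ν·ξ):
  B: 761 − 1(257.2) = 503.8
  G: 0 + 1(257.2) − 1(226) = 31.2
  A: 0 + 1(226) = 226
Total out = 761 kmol; y_A = 226 / 761 = 0.297.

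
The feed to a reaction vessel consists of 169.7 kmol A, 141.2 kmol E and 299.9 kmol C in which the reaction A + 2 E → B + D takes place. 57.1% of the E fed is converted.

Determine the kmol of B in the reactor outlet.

40.3 kmol

E reacted = 0.571 × 141.2 = 80.63 kmol; ν_E = −2, so ξ = 80.63/2 = 40.31 kmol.
Outlet amounts (n = n₀ + ν ξ):
  A: 169.7 − 1(40.31) = 129.4
  E: 141.2 − 2(40.31) = 60.57
  B: 0 + 1(40.31) = 40.31
  D: 0 + 1(40.31) = 40.31
  C: 299.9 (inert)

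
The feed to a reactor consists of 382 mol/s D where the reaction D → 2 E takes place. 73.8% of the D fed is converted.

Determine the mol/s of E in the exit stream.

564 mol/s

D reacted = 0.738 × 382 = 281.9 mol/s; ν_D = −1, so ξ = 281.9/1 = 281.9 mol/s.
Outlet amounts (n = n₀ + ν ξ):
  D: 382 − 1(281.9) = 100.1
  E: 0 + 2(281.9) = 563.8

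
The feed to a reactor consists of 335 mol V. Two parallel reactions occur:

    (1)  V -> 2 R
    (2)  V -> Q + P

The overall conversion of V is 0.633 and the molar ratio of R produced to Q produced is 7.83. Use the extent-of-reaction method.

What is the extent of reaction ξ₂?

Conversion of V: V consumed = 0.633 × 335 = 212.1 mol = 1ξ₁ + 1ξ₂.
Selectivity: 2ξ₁ / (1ξ₂) = 7.83 → ξ₁ = 3.915 ξ₂.
Substitute: (1·3.915 + 1) ξ₂ = 212.1 → ξ₂ = 43.14 mol, ξ₁ = 168.9 mol.
Outlet amounts (n = n₀ + Σ ν·ξ):
  V: 335 − 1(168.9) − 1(43.14) = 122.9
  R: 0 + 2(168.9) = 337.8
  Q: 0 + 1(43.14) = 43.14
  P: 0 + 1(43.14) = 43.14

ξ₂ = 43.1 mol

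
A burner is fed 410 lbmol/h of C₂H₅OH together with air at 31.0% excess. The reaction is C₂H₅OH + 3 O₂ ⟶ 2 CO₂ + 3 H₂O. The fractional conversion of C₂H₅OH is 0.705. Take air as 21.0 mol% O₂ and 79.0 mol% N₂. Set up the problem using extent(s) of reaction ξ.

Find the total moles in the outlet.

Stoichiometric O₂ = 3 × 410 = 1230 lbmol/h; O₂ fed = 1230 × 1.310 = 1611 lbmol/h.
N₂ fed = 1611 × 79/21 = 6062 lbmol/h.
Fuel reacted = 0.705 × 410 → ξ = 289.1 lbmol/h.
Outlet (n = n₀ + ν ξ):
  C₂H₅OH: 410 − 1(289.1) = 120.9
  O₂: 1611 − 3(289.1) = 744.1
  N₂: 6062 (inert)
  CO₂: 0 + 2(289.1) = 578.1
  H₂O: 0 + 3(289.1) = 867.2
Total out = 120.9 + 744.1 + 6062 + 578.1 + 867.2 = 8372 lbmol/h.

8370 lbmol/h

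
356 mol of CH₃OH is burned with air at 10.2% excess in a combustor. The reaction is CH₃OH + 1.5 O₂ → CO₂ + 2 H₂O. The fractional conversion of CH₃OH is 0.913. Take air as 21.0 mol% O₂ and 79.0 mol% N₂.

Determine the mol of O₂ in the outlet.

Stoichiometric O₂ = 1.5 × 356 = 534 mol; O₂ fed = 534 × 1.102 = 588.5 mol.
N₂ fed = 588.5 × 79/21 = 2214 mol.
Fuel reacted = 0.913 × 356 → ξ = 325 mol.
Outlet (n = n₀ + ν ξ):
  CH₃OH: 356 − 1(325) = 30.97
  O₂: 588.5 − 1.5(325) = 100.9
  N₂: 2214 (inert)
  CO₂: 0 + 1(325) = 325
  H₂O: 0 + 2(325) = 650.1

101 mol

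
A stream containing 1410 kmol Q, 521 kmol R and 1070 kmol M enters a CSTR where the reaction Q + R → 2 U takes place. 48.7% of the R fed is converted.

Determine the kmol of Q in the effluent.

R reacted = 0.487 × 521 = 253.7 kmol; ν_R = −1, so ξ = 253.7/1 = 253.7 kmol.
Outlet amounts (n = n₀ + ν ξ):
  Q: 1410 − 1(253.7) = 1156
  R: 521 − 1(253.7) = 267.3
  U: 0 + 2(253.7) = 507.5
  M: 1070 (inert)

1160 kmol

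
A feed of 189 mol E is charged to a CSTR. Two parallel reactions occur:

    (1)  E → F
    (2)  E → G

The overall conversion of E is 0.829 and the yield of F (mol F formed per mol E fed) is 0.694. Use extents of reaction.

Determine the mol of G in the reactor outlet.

25.5 mol

Yield of F: 1ξ₁ / 189 = 0.694 → ξ₁ = 131.2 mol.
Conversion of E: 1ξ₁ + 1ξ₂ = 0.829 × 189 = 156.7 → ξ₂ = 25.51 mol.
Outlet amounts (n = n₀ + Σ ν·ξ):
  E: 189 − 1(131.2) − 1(25.51) = 32.32
  F: 0 + 1(131.2) = 131.2
  G: 0 + 1(25.51) = 25.51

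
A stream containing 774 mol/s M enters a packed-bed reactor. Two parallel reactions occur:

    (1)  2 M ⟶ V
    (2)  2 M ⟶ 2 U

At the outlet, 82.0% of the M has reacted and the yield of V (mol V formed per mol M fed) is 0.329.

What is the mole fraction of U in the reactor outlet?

0.241

Yield of V: 1ξ₁ / 774 = 0.329 → ξ₁ = 254.6 mol/s.
Conversion of M: 2ξ₁ + 2ξ₂ = 0.82 × 774 = 634.7 → ξ₂ = 62.69 mol/s.
Outlet amounts (n = n₀ + Σ ν·ξ):
  M: 774 − 2(254.6) − 2(62.69) = 139.3
  V: 0 + 1(254.6) = 254.6
  U: 0 + 2(62.69) = 125.4
Total out = 519.4 mol/s; y_U = 125.4 / 519.4 = 0.2414.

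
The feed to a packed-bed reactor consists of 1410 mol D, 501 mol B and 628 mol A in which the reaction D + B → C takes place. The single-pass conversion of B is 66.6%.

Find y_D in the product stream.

0.488

B reacted = 0.666 × 501 = 333.7 mol; ν_B = −1, so ξ = 333.7/1 = 333.7 mol.
Outlet amounts (n = n₀ + ν ξ):
  D: 1410 − 1(333.7) = 1076
  B: 501 − 1(333.7) = 167.3
  C: 0 + 1(333.7) = 333.7
  A: 628 (inert)
Total out = 2205 mol; y_D = 1076 / 2205 = 0.4881.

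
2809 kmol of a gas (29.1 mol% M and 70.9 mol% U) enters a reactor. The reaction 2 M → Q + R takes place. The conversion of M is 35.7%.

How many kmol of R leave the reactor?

M reacted = 0.357 × 817.4 = 291.8 kmol; ν_M = −2, so ξ = 291.8/2 = 145.9 kmol.
Outlet amounts (n = n₀ + ν ξ):
  M: 817.4 − 2(145.9) = 525.6
  Q: 0 + 1(145.9) = 145.9
  R: 0 + 1(145.9) = 145.9
  U: 1992 (inert)

146 kmol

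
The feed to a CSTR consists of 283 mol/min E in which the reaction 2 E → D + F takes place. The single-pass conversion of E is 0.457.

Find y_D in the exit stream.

E reacted = 0.457 × 283 = 129.3 mol/min; ν_E = −2, so ξ = 129.3/2 = 64.67 mol/min.
Outlet amounts (n = n₀ + ν ξ):
  E: 283 − 2(64.67) = 153.7
  D: 0 + 1(64.67) = 64.67
  F: 0 + 1(64.67) = 64.67
Total out = 283 mol/min; y_D = 64.67 / 283 = 0.2285.

0.229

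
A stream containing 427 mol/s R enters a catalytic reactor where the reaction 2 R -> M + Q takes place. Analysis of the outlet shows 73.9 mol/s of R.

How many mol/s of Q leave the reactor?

For R: n = n₀ − 2ξ → 73.9 = 427 − 2ξ, giving ξ = 176.6 mol/s.
Outlet amounts (n = n₀ + ν ξ):
  R: 427 − 2(176.6) = 73.9
  M: 0 + 1(176.6) = 176.6
  Q: 0 + 1(176.6) = 176.6

177 mol/s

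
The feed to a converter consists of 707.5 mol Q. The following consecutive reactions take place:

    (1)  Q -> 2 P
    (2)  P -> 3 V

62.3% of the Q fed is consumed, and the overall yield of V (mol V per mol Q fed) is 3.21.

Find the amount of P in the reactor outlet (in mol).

Conversion of Q: Q consumed = 1ξ₁ = 0.623 × 707.5 → ξ₁ = 440.8 mol.
Yield of V: 3ξ₂ / 707.5 = 3.21 → ξ₂ = 757 mol.
Outlet amounts (n = n₀ + Σ ν·ξ):
  Q: 707.5 − 1(440.8) = 266.7
  P: 0 + 2(440.8) − 1(757) = 124.5
  V: 0 + 3(757) = 2271

125 mol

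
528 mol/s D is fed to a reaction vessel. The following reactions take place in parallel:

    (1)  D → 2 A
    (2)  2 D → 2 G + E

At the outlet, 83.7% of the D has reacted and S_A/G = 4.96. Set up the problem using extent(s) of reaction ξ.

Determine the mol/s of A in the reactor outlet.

630 mol/s

Conversion of D: D consumed = 0.837 × 528 = 441.9 mol/s = 1ξ₁ + 2ξ₂.
Selectivity: 2ξ₁ / (2ξ₂) = 4.96 → ξ₁ = 4.96 ξ₂.
Substitute: (1·4.96 + 2) ξ₂ = 441.9 → ξ₂ = 63.5 mol/s, ξ₁ = 314.9 mol/s.
Outlet amounts (n = n₀ + Σ ν·ξ):
  D: 528 − 1(314.9) − 2(63.5) = 86.06
  A: 0 + 2(314.9) = 629.9
  G: 0 + 2(63.5) = 127
  E: 0 + 1(63.5) = 63.5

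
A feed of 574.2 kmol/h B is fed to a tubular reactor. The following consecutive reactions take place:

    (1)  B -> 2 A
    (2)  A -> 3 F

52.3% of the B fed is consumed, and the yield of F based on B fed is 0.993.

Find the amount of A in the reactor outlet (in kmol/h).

Conversion of B: B consumed = 1ξ₁ = 0.523 × 574.2 → ξ₁ = 300.3 kmol/h.
Yield of F: 3ξ₂ / 574.2 = 0.993 → ξ₂ = 190.1 kmol/h.
Outlet amounts (n = n₀ + Σ ν·ξ):
  B: 574.2 − 1(300.3) = 273.9
  A: 0 + 2(300.3) − 1(190.1) = 410.6
  F: 0 + 3(190.1) = 570.2

411 kmol/h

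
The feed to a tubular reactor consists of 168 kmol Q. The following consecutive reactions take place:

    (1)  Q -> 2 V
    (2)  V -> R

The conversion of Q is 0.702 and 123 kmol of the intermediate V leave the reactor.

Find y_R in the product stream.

0.395

Conversion of Q: Q consumed = 1ξ₁ = 0.702 × 168 → ξ₁ = 117.9 kmol.
V balance: n_V = 0 + 2ξ₁ − 1ξ₂ = 123 → ξ₂ = (2·117.9 − 123)/1 = 112.9 kmol.
Outlet amounts (n = n₀ + Σ ν·ξ):
  Q: 168 − 1(117.9) = 50.06
  V: 0 + 2(117.9) − 1(112.9) = 123
  R: 0 + 1(112.9) = 112.9
Total out = 285.9 kmol; y_R = 112.9 / 285.9 = 0.3947.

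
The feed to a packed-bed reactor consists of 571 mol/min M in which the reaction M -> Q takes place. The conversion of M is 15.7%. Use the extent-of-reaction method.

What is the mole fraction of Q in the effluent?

0.157

M reacted = 0.157 × 571 = 89.65 mol/min; ν_M = −1, so ξ = 89.65/1 = 89.65 mol/min.
Outlet amounts (n = n₀ + ν ξ):
  M: 571 − 1(89.65) = 481.4
  Q: 0 + 1(89.65) = 89.65
Total out = 571 mol/min; y_Q = 89.65 / 571 = 0.157.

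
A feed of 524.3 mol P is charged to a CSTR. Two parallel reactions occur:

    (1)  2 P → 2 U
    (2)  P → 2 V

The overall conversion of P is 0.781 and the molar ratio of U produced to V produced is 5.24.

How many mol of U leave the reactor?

Conversion of P: P consumed = 0.781 × 524.3 = 409.5 mol = 2ξ₁ + 1ξ₂.
Selectivity: 2ξ₁ / (2ξ₂) = 5.24 → ξ₁ = 5.24 ξ₂.
Substitute: (2·5.24 + 1) ξ₂ = 409.5 → ξ₂ = 35.67 mol, ξ₁ = 186.9 mol.
Outlet amounts (n = n₀ + Σ ν·ξ):
  P: 524.3 − 2(186.9) − 1(35.67) = 114.8
  U: 0 + 2(186.9) = 373.8
  V: 0 + 2(35.67) = 71.34

374 mol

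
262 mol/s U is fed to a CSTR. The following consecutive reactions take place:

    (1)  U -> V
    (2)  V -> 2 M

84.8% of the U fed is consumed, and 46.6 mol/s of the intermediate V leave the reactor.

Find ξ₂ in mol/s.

ξ₂ = 176 mol/s

Conversion of U: U consumed = 1ξ₁ = 0.848 × 262 → ξ₁ = 222.2 mol/s.
V balance: n_V = 0 + 1ξ₁ − 1ξ₂ = 46.6 → ξ₂ = (1·222.2 − 46.6)/1 = 175.6 mol/s.
Outlet amounts (n = n₀ + Σ ν·ξ):
  U: 262 − 1(222.2) = 39.82
  V: 0 + 1(222.2) − 1(175.6) = 46.6
  M: 0 + 2(175.6) = 351.2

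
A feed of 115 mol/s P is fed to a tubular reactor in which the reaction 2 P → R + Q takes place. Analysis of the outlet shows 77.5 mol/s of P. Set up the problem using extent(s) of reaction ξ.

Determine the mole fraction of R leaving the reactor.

For P: n = n₀ − 2ξ → 77.5 = 115 − 2ξ, giving ξ = 18.75 mol/s.
Outlet amounts (n = n₀ + ν ξ):
  P: 115 − 2(18.75) = 77.5
  R: 0 + 1(18.75) = 18.75
  Q: 0 + 1(18.75) = 18.75
Total out = 115 mol/s; y_R = 18.75 / 115 = 0.163.

0.163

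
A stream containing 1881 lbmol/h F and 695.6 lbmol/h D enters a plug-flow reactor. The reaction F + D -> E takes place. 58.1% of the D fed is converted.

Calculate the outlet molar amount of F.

D reacted = 0.581 × 695.6 = 404.1 lbmol/h; ν_D = −1, so ξ = 404.1/1 = 404.1 lbmol/h.
Outlet amounts (n = n₀ + ν ξ):
  F: 1881 − 1(404.1) = 1477
  D: 695.6 − 1(404.1) = 291.5
  E: 0 + 1(404.1) = 404.1

1480 lbmol/h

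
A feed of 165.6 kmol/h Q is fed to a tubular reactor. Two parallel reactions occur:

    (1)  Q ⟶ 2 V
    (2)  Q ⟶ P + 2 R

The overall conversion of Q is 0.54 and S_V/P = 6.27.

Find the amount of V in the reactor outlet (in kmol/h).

136 kmol/h

Conversion of Q: Q consumed = 0.54 × 165.6 = 89.42 kmol/h = 1ξ₁ + 1ξ₂.
Selectivity: 2ξ₁ / (1ξ₂) = 6.27 → ξ₁ = 3.135 ξ₂.
Substitute: (1·3.135 + 1) ξ₂ = 89.42 → ξ₂ = 21.63 kmol/h, ξ₁ = 67.8 kmol/h.
Outlet amounts (n = n₀ + Σ ν·ξ):
  Q: 165.6 − 1(67.8) − 1(21.63) = 76.18
  V: 0 + 2(67.8) = 135.6
  P: 0 + 1(21.63) = 21.63
  R: 0 + 2(21.63) = 43.25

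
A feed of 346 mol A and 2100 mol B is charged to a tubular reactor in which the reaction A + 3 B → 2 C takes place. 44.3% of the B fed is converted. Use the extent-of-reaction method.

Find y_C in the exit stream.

B reacted = 0.443 × 2100 = 930.3 mol; ν_B = −3, so ξ = 930.3/3 = 310.1 mol.
Outlet amounts (n = n₀ + ν ξ):
  A: 346 − 1(310.1) = 35.9
  B: 2100 − 3(310.1) = 1170
  C: 0 + 2(310.1) = 620.2
Total out = 1826 mol; y_C = 620.2 / 1826 = 0.3397.

0.34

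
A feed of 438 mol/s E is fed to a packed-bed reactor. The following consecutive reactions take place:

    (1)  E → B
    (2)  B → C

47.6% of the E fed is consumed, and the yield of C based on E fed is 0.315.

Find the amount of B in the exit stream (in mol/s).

Conversion of E: E consumed = 1ξ₁ = 0.476 × 438 → ξ₁ = 208.5 mol/s.
Yield of C: 1ξ₂ / 438 = 0.315 → ξ₂ = 138 mol/s.
Outlet amounts (n = n₀ + Σ ν·ξ):
  E: 438 − 1(208.5) = 229.5
  B: 0 + 1(208.5) − 1(138) = 70.52
  C: 0 + 1(138) = 138

70.5 mol/s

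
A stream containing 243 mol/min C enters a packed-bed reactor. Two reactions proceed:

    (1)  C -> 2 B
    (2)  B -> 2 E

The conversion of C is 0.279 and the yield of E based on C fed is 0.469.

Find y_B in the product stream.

Conversion of C: C consumed = 1ξ₁ = 0.279 × 243 → ξ₁ = 67.8 mol/min.
Yield of E: 2ξ₂ / 243 = 0.469 → ξ₂ = 56.98 mol/min.
Outlet amounts (n = n₀ + Σ ν·ξ):
  C: 243 − 1(67.8) = 175.2
  B: 0 + 2(67.8) − 1(56.98) = 78.61
  E: 0 + 2(56.98) = 114
Total out = 367.8 mol/min; y_B = 78.61 / 367.8 = 0.2137.

0.214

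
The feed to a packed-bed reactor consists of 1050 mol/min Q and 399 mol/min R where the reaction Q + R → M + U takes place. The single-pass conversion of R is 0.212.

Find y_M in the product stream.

R reacted = 0.212 × 399 = 84.59 mol/min; ν_R = −1, so ξ = 84.59/1 = 84.59 mol/min.
Outlet amounts (n = n₀ + ν ξ):
  Q: 1050 − 1(84.59) = 965.4
  R: 399 − 1(84.59) = 314.4
  M: 0 + 1(84.59) = 84.59
  U: 0 + 1(84.59) = 84.59
Total out = 1449 mol/min; y_M = 84.59 / 1449 = 0.05838.

0.0584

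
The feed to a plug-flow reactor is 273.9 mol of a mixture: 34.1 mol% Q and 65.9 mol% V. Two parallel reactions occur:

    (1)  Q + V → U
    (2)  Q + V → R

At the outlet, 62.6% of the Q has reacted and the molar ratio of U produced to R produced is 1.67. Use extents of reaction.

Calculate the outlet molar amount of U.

Conversion of Q: Q consumed = 0.626 × 93.4 = 58.47 mol = 1ξ₁ + 1ξ₂.
Selectivity: 1ξ₁ / (1ξ₂) = 1.67 → ξ₁ = 1.67 ξ₂.
Substitute: (1·1.67 + 1) ξ₂ = 58.47 → ξ₂ = 21.9 mol, ξ₁ = 36.57 mol.
Outlet amounts (n = n₀ + Σ ν·ξ):
  Q: 93.4 − 1(36.57) − 1(21.9) = 34.93
  V: 180.5 − 1(36.57) − 1(21.9) = 122
  U: 0 + 1(36.57) = 36.57
  R: 0 + 1(21.9) = 21.9

36.6 mol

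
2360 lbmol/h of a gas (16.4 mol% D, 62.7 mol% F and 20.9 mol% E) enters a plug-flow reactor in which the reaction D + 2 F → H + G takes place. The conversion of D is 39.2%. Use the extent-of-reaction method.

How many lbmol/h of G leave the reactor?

152 lbmol/h

D reacted = 0.392 × 387 = 151.7 lbmol/h; ν_D = −1, so ξ = 151.7/1 = 151.7 lbmol/h.
Outlet amounts (n = n₀ + ν ξ):
  D: 387 − 1(151.7) = 235.3
  F: 1480 − 2(151.7) = 1176
  H: 0 + 1(151.7) = 151.7
  G: 0 + 1(151.7) = 151.7
  E: 493.2 (inert)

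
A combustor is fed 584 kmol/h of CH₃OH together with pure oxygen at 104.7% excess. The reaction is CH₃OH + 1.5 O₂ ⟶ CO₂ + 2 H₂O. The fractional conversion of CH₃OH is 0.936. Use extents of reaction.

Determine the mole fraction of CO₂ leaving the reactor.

Stoichiometric O₂ = 1.5 × 584 = 876 kmol/h; O₂ fed = 876 × 2.047 = 1793 kmol/h.
Fuel reacted = 0.936 × 584 → ξ = 546.6 kmol/h.
Outlet (n = n₀ + ν ξ):
  CH₃OH: 584 − 1(546.6) = 37.38
  O₂: 1793 − 1.5(546.6) = 973.2
  CO₂: 0 + 1(546.6) = 546.6
  H₂O: 0 + 2(546.6) = 1093
Total out = 2650 kmol/h; y_CO₂ = 546.6 / 2650 = 0.2062.

0.206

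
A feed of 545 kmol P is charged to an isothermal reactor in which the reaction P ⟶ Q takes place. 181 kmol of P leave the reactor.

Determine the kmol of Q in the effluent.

For P: n = n₀ − 1ξ → 181 = 545 − 1ξ, giving ξ = 364 kmol.
Outlet amounts (n = n₀ + ν ξ):
  P: 545 − 1(364) = 181
  Q: 0 + 1(364) = 364

364 kmol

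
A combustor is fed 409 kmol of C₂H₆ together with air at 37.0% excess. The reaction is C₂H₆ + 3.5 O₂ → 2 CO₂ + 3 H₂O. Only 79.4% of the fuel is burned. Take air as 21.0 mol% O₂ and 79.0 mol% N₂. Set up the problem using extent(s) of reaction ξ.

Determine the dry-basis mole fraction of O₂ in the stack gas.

0.0923

Stoichiometric O₂ = 3.5 × 409 = 1432 kmol; O₂ fed = 1432 × 1.370 = 1961 kmol.
N₂ fed = 1961 × 79/21 = 7378 kmol.
Fuel reacted = 0.794 × 409 → ξ = 324.7 kmol.
Outlet (n = n₀ + ν ξ):
  C₂H₆: 409 − 1(324.7) = 84.25
  O₂: 1961 − 3.5(324.7) = 824.5
  N₂: 7378 (inert)
  CO₂: 0 + 2(324.7) = 649.5
  H₂O: 0 + 3(324.7) = 974.2
Dry total = 8936 kmol; y_O₂ (dry) = 824.5 / 8936 = 0.09227.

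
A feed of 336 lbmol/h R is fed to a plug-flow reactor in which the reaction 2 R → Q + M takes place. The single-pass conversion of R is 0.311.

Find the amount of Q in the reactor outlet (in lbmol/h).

52.2 lbmol/h

R reacted = 0.311 × 336 = 104.5 lbmol/h; ν_R = −2, so ξ = 104.5/2 = 52.25 lbmol/h.
Outlet amounts (n = n₀ + ν ξ):
  R: 336 − 2(52.25) = 231.5
  Q: 0 + 1(52.25) = 52.25
  M: 0 + 1(52.25) = 52.25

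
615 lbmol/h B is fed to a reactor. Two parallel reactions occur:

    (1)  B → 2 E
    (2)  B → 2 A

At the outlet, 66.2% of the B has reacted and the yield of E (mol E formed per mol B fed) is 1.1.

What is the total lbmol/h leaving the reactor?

1020 lbmol/h

Yield of E: 2ξ₁ / 615 = 1.1 → ξ₁ = 338.2 lbmol/h.
Conversion of B: 1ξ₁ + 1ξ₂ = 0.662 × 615 = 407.1 → ξ₂ = 68.88 lbmol/h.
Outlet amounts (n = n₀ + Σ ν·ξ):
  B: 615 − 1(338.2) − 1(68.88) = 207.9
  E: 0 + 2(338.2) = 676.5
  A: 0 + 2(68.88) = 137.8
Total out = 207.9 + 676.5 + 137.8 = 1022 lbmol/h.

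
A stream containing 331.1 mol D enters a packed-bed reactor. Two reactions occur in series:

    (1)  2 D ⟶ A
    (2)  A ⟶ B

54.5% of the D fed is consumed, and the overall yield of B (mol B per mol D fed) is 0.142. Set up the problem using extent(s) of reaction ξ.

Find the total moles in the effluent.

241 mol

Conversion of D: D consumed = 2ξ₁ = 0.545 × 331.1 → ξ₁ = 90.22 mol.
Yield of B: 1ξ₂ / 331.1 = 0.142 → ξ₂ = 47.02 mol.
Outlet amounts (n = n₀ + Σ ν·ξ):
  D: 331.1 − 2(90.22) = 150.7
  A: 0 + 1(90.22) − 1(47.02) = 43.21
  B: 0 + 1(47.02) = 47.02
Total out = 150.7 + 43.21 + 47.02 = 240.9 mol.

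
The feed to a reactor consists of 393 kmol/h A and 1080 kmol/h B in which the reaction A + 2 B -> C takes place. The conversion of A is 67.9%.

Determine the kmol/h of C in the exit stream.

267 kmol/h

A reacted = 0.679 × 393 = 266.8 kmol/h; ν_A = −1, so ξ = 266.8/1 = 266.8 kmol/h.
Outlet amounts (n = n₀ + ν ξ):
  A: 393 − 1(266.8) = 126.2
  B: 1080 − 2(266.8) = 546.3
  C: 0 + 1(266.8) = 266.8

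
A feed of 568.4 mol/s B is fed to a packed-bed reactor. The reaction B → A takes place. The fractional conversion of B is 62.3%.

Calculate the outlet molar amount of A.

B reacted = 0.623 × 568.4 = 354.1 mol/s; ν_B = −1, so ξ = 354.1/1 = 354.1 mol/s.
Outlet amounts (n = n₀ + ν ξ):
  B: 568.4 − 1(354.1) = 214.3
  A: 0 + 1(354.1) = 354.1

354 mol/s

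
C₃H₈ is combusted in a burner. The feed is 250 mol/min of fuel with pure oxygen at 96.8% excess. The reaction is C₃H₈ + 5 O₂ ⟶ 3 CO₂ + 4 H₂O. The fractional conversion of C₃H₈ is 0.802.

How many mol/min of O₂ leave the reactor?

1460 mol/min

Stoichiometric O₂ = 5 × 250 = 1250 mol/min; O₂ fed = 1250 × 1.968 = 2460 mol/min.
Fuel reacted = 0.802 × 250 → ξ = 200.5 mol/min.
Outlet (n = n₀ + ν ξ):
  C₃H₈: 250 − 1(200.5) = 49.5
  O₂: 2460 − 5(200.5) = 1458
  CO₂: 0 + 3(200.5) = 601.5
  H₂O: 0 + 4(200.5) = 802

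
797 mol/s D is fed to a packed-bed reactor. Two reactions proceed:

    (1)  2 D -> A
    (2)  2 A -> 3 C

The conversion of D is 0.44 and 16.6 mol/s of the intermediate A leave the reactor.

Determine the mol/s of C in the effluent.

238 mol/s

Conversion of D: D consumed = 2ξ₁ = 0.44 × 797 → ξ₁ = 175.3 mol/s.
A balance: n_A = 0 + 1ξ₁ − 2ξ₂ = 16.6 → ξ₂ = (1·175.3 − 16.6)/2 = 79.37 mol/s.
Outlet amounts (n = n₀ + Σ ν·ξ):
  D: 797 − 2(175.3) = 446.3
  A: 0 + 1(175.3) − 2(79.37) = 16.6
  C: 0 + 3(79.37) = 238.1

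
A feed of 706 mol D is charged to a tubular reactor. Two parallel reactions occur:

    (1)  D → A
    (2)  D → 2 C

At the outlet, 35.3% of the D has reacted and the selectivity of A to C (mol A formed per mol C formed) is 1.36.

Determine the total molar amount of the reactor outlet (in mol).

773 mol

Conversion of D: D consumed = 0.353 × 706 = 249.2 mol = 1ξ₁ + 1ξ₂.
Selectivity: 1ξ₁ / (2ξ₂) = 1.36 → ξ₁ = 2.72 ξ₂.
Substitute: (1·2.72 + 1) ξ₂ = 249.2 → ξ₂ = 66.99 mol, ξ₁ = 182.2 mol.
Outlet amounts (n = n₀ + Σ ν·ξ):
  D: 706 − 1(182.2) − 1(66.99) = 456.8
  A: 0 + 1(182.2) = 182.2
  C: 0 + 2(66.99) = 134
Total out = 456.8 + 182.2 + 134 = 773 mol.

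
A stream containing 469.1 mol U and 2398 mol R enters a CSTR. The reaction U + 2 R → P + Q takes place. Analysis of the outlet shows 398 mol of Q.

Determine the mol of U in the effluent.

71.1 mol

For Q: n = n₀ + 1ξ → 398 = 0 + 1ξ, giving ξ = 398 mol.
Outlet amounts (n = n₀ + ν ξ):
  U: 469.1 − 1(398) = 71.1
  R: 2398 − 2(398) = 1602
  P: 0 + 1(398) = 398
  Q: 0 + 1(398) = 398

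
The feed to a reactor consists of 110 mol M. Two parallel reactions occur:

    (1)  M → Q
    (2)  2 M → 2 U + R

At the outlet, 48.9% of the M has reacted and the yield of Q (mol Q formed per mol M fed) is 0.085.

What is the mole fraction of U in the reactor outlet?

0.336

Yield of Q: 1ξ₁ / 110 = 0.085 → ξ₁ = 9.35 mol.
Conversion of M: 1ξ₁ + 2ξ₂ = 0.489 × 110 = 53.79 → ξ₂ = 22.22 mol.
Outlet amounts (n = n₀ + Σ ν·ξ):
  M: 110 − 1(9.35) − 2(22.22) = 56.21
  Q: 0 + 1(9.35) = 9.35
  U: 0 + 2(22.22) = 44.44
  R: 0 + 1(22.22) = 22.22
Total out = 132.2 mol; y_U = 44.44 / 132.2 = 0.3361.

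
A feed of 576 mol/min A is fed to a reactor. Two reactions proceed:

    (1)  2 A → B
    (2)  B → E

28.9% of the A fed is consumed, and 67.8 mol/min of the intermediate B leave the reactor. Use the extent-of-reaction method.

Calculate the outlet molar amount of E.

15.4 mol/min

Conversion of A: A consumed = 2ξ₁ = 0.289 × 576 → ξ₁ = 83.23 mol/min.
B balance: n_B = 0 + 1ξ₁ − 1ξ₂ = 67.8 → ξ₂ = (1·83.23 − 67.8)/1 = 15.43 mol/min.
Outlet amounts (n = n₀ + Σ ν·ξ):
  A: 576 − 2(83.23) = 409.5
  B: 0 + 1(83.23) − 1(15.43) = 67.8
  E: 0 + 1(15.43) = 15.43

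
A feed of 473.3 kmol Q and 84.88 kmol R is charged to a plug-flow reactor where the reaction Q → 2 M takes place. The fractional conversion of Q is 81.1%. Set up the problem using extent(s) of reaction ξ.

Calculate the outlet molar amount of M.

Q reacted = 0.811 × 473.3 = 383.8 kmol; ν_Q = −1, so ξ = 383.8/1 = 383.8 kmol.
Outlet amounts (n = n₀ + ν ξ):
  Q: 473.3 − 1(383.8) = 89.45
  M: 0 + 2(383.8) = 767.7
  R: 84.88 (inert)

768 kmol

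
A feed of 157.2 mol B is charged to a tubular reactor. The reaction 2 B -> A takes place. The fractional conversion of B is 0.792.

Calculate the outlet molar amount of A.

62.3 mol

B reacted = 0.792 × 157.2 = 124.5 mol; ν_B = −2, so ξ = 124.5/2 = 62.25 mol.
Outlet amounts (n = n₀ + ν ξ):
  B: 157.2 − 2(62.25) = 32.7
  A: 0 + 1(62.25) = 62.25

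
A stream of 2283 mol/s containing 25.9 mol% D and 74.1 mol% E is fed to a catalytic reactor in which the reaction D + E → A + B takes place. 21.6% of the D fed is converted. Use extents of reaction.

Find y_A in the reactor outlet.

D reacted = 0.216 × 591.3 = 127.7 mol/s; ν_D = −1, so ξ = 127.7/1 = 127.7 mol/s.
Outlet amounts (n = n₀ + ν ξ):
  D: 591.3 − 1(127.7) = 463.6
  E: 1692 − 1(127.7) = 1564
  A: 0 + 1(127.7) = 127.7
  B: 0 + 1(127.7) = 127.7
Total out = 2283 mol/s; y_A = 127.7 / 2283 = 0.05594.

0.0559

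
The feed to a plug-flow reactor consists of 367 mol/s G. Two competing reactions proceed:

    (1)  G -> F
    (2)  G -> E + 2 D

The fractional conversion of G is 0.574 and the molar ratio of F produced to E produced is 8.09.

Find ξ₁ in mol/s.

ξ₁ = 187 mol/s

Conversion of G: G consumed = 0.574 × 367 = 210.7 mol/s = 1ξ₁ + 1ξ₂.
Selectivity: 1ξ₁ / (1ξ₂) = 8.09 → ξ₁ = 8.09 ξ₂.
Substitute: (1·8.09 + 1) ξ₂ = 210.7 → ξ₂ = 23.17 mol/s, ξ₁ = 187.5 mol/s.
Outlet amounts (n = n₀ + Σ ν·ξ):
  G: 367 − 1(187.5) − 1(23.17) = 156.3
  F: 0 + 1(187.5) = 187.5
  E: 0 + 1(23.17) = 23.17
  D: 0 + 2(23.17) = 46.35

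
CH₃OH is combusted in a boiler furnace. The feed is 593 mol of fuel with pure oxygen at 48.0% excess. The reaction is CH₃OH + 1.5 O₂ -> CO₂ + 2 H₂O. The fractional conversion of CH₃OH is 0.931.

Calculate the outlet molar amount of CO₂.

Stoichiometric O₂ = 1.5 × 593 = 889.5 mol; O₂ fed = 889.5 × 1.480 = 1316 mol.
Fuel reacted = 0.931 × 593 → ξ = 552.1 mol.
Outlet (n = n₀ + ν ξ):
  CH₃OH: 593 − 1(552.1) = 40.92
  O₂: 1316 − 1.5(552.1) = 488.3
  CO₂: 0 + 1(552.1) = 552.1
  H₂O: 0 + 2(552.1) = 1104

552 mol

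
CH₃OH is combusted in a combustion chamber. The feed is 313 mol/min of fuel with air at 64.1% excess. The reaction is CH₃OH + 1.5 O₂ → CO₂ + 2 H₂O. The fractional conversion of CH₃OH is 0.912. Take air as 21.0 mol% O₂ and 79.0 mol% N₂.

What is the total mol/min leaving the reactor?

Stoichiometric O₂ = 1.5 × 313 = 469.5 mol/min; O₂ fed = 469.5 × 1.641 = 770.4 mol/min.
N₂ fed = 770.4 × 79/21 = 2898 mol/min.
Fuel reacted = 0.912 × 313 → ξ = 285.5 mol/min.
Outlet (n = n₀ + ν ξ):
  CH₃OH: 313 − 1(285.5) = 27.54
  O₂: 770.4 − 1.5(285.5) = 342.3
  N₂: 2898 (inert)
  CO₂: 0 + 1(285.5) = 285.5
  H₂O: 0 + 2(285.5) = 570.9
Total out = 27.54 + 342.3 + 2898 + 285.5 + 570.9 = 4125 mol/min.

4120 mol/min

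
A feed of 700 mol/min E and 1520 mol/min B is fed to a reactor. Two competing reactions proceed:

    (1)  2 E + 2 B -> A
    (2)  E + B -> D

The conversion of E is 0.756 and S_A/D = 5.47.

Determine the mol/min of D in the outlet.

44.3 mol/min

Conversion of E: E consumed = 0.756 × 700 = 529.2 mol/min = 2ξ₁ + 1ξ₂.
Selectivity: 1ξ₁ / (1ξ₂) = 5.47 → ξ₁ = 5.47 ξ₂.
Substitute: (2·5.47 + 1) ξ₂ = 529.2 → ξ₂ = 44.32 mol/min, ξ₁ = 242.4 mol/min.
Outlet amounts (n = n₀ + Σ ν·ξ):
  E: 700 − 2(242.4) − 1(44.32) = 170.8
  B: 1520 − 2(242.4) − 1(44.32) = 990.8
  A: 0 + 1(242.4) = 242.4
  D: 0 + 1(44.32) = 44.32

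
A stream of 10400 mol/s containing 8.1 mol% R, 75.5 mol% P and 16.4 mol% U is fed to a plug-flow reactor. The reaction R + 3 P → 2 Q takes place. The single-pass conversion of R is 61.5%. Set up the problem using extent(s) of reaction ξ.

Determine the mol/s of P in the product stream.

R reacted = 0.615 × 842.4 = 518.1 mol/s; ν_R = −1, so ξ = 518.1/1 = 518.1 mol/s.
Outlet amounts (n = n₀ + ν ξ):
  R: 842.4 − 1(518.1) = 324.3
  P: 7852 − 3(518.1) = 6298
  Q: 0 + 2(518.1) = 1036
  U: 1706 (inert)

6300 mol/s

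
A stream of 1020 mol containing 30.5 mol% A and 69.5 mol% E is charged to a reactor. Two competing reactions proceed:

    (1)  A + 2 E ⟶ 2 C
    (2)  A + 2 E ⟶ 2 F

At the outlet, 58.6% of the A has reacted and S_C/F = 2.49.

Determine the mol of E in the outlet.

344 mol

Conversion of A: A consumed = 0.586 × 311.1 = 182.3 mol = 1ξ₁ + 1ξ₂.
Selectivity: 2ξ₁ / (2ξ₂) = 2.49 → ξ₁ = 2.49 ξ₂.
Substitute: (1·2.49 + 1) ξ₂ = 182.3 → ξ₂ = 52.24 mol, ξ₁ = 130.1 mol.
Outlet amounts (n = n₀ + Σ ν·ξ):
  A: 311.1 − 1(130.1) − 1(52.24) = 128.8
  E: 708.9 − 2(130.1) − 2(52.24) = 344.3
  C: 0 + 2(130.1) = 260.1
  F: 0 + 2(52.24) = 104.5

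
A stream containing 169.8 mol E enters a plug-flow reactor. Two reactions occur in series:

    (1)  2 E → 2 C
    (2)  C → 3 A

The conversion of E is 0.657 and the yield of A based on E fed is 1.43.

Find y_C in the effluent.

Conversion of E: E consumed = 2ξ₁ = 0.657 × 169.8 → ξ₁ = 55.78 mol.
Yield of A: 3ξ₂ / 169.8 = 1.43 → ξ₂ = 80.94 mol.
Outlet amounts (n = n₀ + Σ ν·ξ):
  E: 169.8 − 2(55.78) = 58.24
  C: 0 + 2(55.78) − 1(80.94) = 30.62
  A: 0 + 3(80.94) = 242.8
Total out = 331.7 mol; y_C = 30.62 / 331.7 = 0.09232.

0.0923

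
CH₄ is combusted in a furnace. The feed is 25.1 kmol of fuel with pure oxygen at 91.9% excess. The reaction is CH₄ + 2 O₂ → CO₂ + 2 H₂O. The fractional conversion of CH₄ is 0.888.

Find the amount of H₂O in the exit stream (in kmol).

44.6 kmol

Stoichiometric O₂ = 2 × 25.1 = 50.2 kmol; O₂ fed = 50.2 × 1.919 = 96.33 kmol.
Fuel reacted = 0.888 × 25.1 → ξ = 22.29 kmol.
Outlet (n = n₀ + ν ξ):
  CH₄: 25.1 − 1(22.29) = 2.811
  O₂: 96.33 − 2(22.29) = 51.76
  CO₂: 0 + 1(22.29) = 22.29
  H₂O: 0 + 2(22.29) = 44.58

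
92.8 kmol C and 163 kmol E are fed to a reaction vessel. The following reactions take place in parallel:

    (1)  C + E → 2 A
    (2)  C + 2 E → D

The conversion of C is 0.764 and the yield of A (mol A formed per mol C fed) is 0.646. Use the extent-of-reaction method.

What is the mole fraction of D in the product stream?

Yield of A: 2ξ₁ / 92.8 = 0.646 → ξ₁ = 29.97 kmol.
Conversion of C: 1ξ₁ + 1ξ₂ = 0.764 × 92.8 = 70.9 → ξ₂ = 40.92 kmol.
Outlet amounts (n = n₀ + Σ ν·ξ):
  C: 92.8 − 1(29.97) − 1(40.92) = 21.9
  E: 163 − 1(29.97) − 2(40.92) = 51.18
  A: 0 + 2(29.97) = 59.95
  D: 0 + 1(40.92) = 40.92
Total out = 174 kmol; y_D = 40.92 / 174 = 0.2353.

0.235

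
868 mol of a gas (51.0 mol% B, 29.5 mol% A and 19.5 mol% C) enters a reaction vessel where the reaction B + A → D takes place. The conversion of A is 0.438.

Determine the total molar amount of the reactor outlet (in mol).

756 mol

A reacted = 0.438 × 256.1 = 112.2 mol; ν_A = −1, so ξ = 112.2/1 = 112.2 mol.
Outlet amounts (n = n₀ + ν ξ):
  B: 442.7 − 1(112.2) = 330.5
  A: 256.1 − 1(112.2) = 143.9
  D: 0 + 1(112.2) = 112.2
  C: 169.3 (inert)
Total out = 330.5 + 143.9 + 112.2 + 169.3 = 755.8 mol.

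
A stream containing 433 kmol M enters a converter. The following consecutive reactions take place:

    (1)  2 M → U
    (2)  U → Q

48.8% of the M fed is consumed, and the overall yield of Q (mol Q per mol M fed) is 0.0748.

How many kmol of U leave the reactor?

Conversion of M: M consumed = 2ξ₁ = 0.488 × 433 → ξ₁ = 105.7 kmol.
Yield of Q: 1ξ₂ / 433 = 0.0748 → ξ₂ = 32.39 kmol.
Outlet amounts (n = n₀ + Σ ν·ξ):
  M: 433 − 2(105.7) = 221.7
  U: 0 + 1(105.7) − 1(32.39) = 73.26
  Q: 0 + 1(32.39) = 32.39

73.3 kmol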